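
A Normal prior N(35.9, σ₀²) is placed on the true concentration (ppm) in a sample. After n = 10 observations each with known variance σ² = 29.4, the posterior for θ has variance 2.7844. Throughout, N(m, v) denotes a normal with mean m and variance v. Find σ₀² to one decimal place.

For the Normal–Normal model with known σ², precisions add: τ_n = τ₀ + n/σ².
So 1/σ₀² = 1/2.7844 − 10/29.4 = 0.359144 − 0.340136 = 0.019008.
Hence σ₀² = 1/0.019008 ≈ 52.6.

σ₀² = 52.6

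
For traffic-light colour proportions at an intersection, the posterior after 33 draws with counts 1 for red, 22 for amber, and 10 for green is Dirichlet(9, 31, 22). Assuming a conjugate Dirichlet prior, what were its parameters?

Dirichlet(8, 9, 12)

For a Dirichlet(α) prior with multinomial counts c, the posterior is Dirichlet(α + c) componentwise.
Subtract each count from the matching posterior parameter: 9−1=8, 31−22=9, 22−10=12.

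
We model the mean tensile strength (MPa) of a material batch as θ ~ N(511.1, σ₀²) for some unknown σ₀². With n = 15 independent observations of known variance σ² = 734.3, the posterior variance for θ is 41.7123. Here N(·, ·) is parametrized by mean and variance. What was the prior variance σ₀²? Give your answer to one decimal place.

For the Normal–Normal model with known σ², precisions add: τ_n = τ₀ + n/σ².
So 1/σ₀² = 1/41.7123 − 15/734.3 = 0.023974 − 0.020428 = 0.003546.
Hence σ₀² = 1/0.003546 ≈ 282.0.

σ₀² = 282.0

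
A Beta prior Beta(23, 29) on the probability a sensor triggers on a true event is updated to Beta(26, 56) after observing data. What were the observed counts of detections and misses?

3 detections and 27 misses

Under Beta–binomial conjugacy the posterior parameters are (α+s, β+f).
Match parameters: s=26−23=3, f=56−29=27.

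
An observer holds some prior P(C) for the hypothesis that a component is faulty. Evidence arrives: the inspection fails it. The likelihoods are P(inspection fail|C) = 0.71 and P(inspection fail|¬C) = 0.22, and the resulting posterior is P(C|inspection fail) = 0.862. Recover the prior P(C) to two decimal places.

Bayes' rule in odds form gives O(C|E) = O(C)·[P(E|C)/P(E|¬C)], hence O(C) = O(C|E)/LR.
Posterior odds = 0.862/(1−0.862) = 6.2464. LR = 0.71/0.22 = 3.2273.
Prior odds = 6.2464/3.2273 = 1.9355, so P(C) = 1.9355/(1+1.9355) ≈ 0.66.

P(C) = 0.66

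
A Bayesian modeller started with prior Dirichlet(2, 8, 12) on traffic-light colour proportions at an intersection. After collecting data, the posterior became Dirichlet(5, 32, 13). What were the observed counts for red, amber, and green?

For a Dirichlet(α) prior with multinomial counts c, the posterior is Dirichlet(α + c) componentwise.
Counts are posterior − prior componentwise: 5−2=3, 32−8=24, 13−12=1.

counts (3, 24, 1)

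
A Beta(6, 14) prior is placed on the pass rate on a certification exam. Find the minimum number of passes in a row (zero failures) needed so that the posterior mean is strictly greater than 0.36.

k = 2

After k passes and 0 failures the posterior is Beta(6+k, 14), with mean (6+k)/(6+14+k).
Set (6+k)/(20+k) > 0.36 and solve: k > (0.36·20 − 6)/(1 − 0.36) = 1.875.
The smallest integer exceeding 1.875 is 2, and checking k=2: (8)/(22) = 0.3636 > 0.36.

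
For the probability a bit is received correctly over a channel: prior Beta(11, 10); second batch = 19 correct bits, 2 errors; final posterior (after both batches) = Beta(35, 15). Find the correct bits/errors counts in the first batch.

Because Beta–binomial updating is additive in the counts, the combined data contributed (α_post−α_prior, β_post−β_prior) successes and failures.
Total across both batches: 35−11=24 correct bits, 15−10=5 errors.
Subtract the second batch: 24−19=5 correct bits and 5−2=3 errors.

5 correct bits and 3 errors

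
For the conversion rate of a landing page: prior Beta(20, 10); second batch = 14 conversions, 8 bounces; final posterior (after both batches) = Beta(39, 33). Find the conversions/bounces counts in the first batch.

5 conversions and 15 bounces

Because Beta–binomial updating is additive in the counts, the combined data contributed (α_post−α_prior, β_post−β_prior) successes and failures.
Total across both batches: 39−20=19 conversions, 33−10=23 bounces.
Subtract the second batch: 19−14=5 conversions and 23−8=15 bounces.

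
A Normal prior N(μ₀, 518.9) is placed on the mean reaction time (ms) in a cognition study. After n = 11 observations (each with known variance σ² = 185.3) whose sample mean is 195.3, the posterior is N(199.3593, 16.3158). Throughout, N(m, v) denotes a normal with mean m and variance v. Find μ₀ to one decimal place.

μ₀ = 324.4

With known observation variance, the Normal–Normal posterior has precision τ_n = τ₀ + n/σ² and mean μ_n = (τ₀μ₀ + (n/σ²)x̄)/τ_n.
Here τ₀ = 1/518.9 = 0.001927 and τ_data = 11/185.3 = 0.059363, so τ_n = 0.061290.
Rearranging for μ₀: μ₀ = (μ_n·τ_n − τ_data·x̄)/τ₀ = (199.3593·0.061290 − 0.059363·195.3) / 0.001927 = 0.625138/0.001927 ≈ 324.4.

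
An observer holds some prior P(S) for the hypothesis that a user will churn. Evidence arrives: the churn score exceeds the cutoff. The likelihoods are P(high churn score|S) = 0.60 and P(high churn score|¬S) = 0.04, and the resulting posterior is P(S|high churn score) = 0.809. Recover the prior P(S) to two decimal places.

In odds form, posterior odds = prior odds × likelihood ratio, so prior odds = posterior odds ÷ LR.
Posterior odds = 0.809/(1−0.809) = 4.2356. LR = 0.60/0.04 = 15.0000.
Prior odds = 4.2356/15.0000 = 0.2824, so P(S) = 0.2824/(1+0.2824) ≈ 0.22.

P(S) = 0.22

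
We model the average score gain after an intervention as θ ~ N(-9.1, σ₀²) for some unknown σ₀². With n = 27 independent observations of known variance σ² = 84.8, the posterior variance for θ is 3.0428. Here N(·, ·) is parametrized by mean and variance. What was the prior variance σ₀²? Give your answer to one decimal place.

Posterior precision equals prior precision plus data precision: 1/σ_n² = 1/σ₀² + n/σ².
So 1/σ₀² = 1/3.0428 − 27/84.8 = 0.328645 − 0.318396 = 0.010249.
Hence σ₀² = 1/0.010249 ≈ 97.6.

σ₀² = 97.6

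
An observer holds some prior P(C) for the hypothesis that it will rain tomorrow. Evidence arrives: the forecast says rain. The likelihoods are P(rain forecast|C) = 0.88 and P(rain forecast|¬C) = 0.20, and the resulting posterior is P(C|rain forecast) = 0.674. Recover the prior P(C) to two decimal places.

P(C) = 0.32

Bayes' rule in odds form gives O(C|E) = O(C)·[P(E|C)/P(E|¬C)], hence O(C) = O(C|E)/LR.
Posterior odds = 0.674/(1−0.674) = 2.0675. LR = 0.88/0.20 = 4.4000.
Prior odds = 2.0675/4.4000 = 0.4699, so P(C) = 0.4699/(1+0.4699) ≈ 0.32.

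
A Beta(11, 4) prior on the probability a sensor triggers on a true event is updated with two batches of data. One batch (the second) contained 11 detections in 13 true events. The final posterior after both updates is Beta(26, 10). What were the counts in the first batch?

4 detections and 4 misses

Sequential conjugate updates are equivalent to a single update on the pooled data, so total successes = posterior α − prior α and total failures = posterior β − prior β.
Total across both batches: 26−11=15 detections, 10−4=6 misses.
Subtract the second batch: 15−11=4 detections and 6−2=4 misses.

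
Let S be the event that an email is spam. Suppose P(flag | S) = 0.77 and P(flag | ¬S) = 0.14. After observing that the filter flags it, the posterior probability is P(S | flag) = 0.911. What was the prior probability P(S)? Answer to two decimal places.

P(S) = 0.65

In odds form, posterior odds = prior odds × likelihood ratio, so prior odds = posterior odds ÷ LR.
Posterior odds = 0.911/(1−0.911) = 10.2360. LR = 0.77/0.14 = 5.5000.
Prior odds = 10.2360/5.5000 = 1.8611, so P(S) = 1.8611/(1+1.8611) ≈ 0.65.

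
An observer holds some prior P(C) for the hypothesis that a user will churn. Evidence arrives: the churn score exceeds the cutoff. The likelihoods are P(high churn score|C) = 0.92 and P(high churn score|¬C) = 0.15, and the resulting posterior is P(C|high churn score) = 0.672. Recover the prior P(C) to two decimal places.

P(C) = 0.25

Bayes' rule in odds form gives O(C|E) = O(C)·[P(E|C)/P(E|¬C)], hence O(C) = O(C|E)/LR.
Posterior odds = 0.672/(1−0.672) = 2.0488. LR = 0.92/0.15 = 6.1333.
Prior odds = 2.0488/6.1333 = 0.3340, so P(C) = 0.3340/(1+0.3340) ≈ 0.25.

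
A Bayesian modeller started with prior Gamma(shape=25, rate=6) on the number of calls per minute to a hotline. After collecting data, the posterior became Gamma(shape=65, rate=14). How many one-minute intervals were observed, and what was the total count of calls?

n = 8 one-minute intervals with total 40 calls

Gamma–Poisson conjugacy: posterior shape = α + Σxᵢ, posterior rate = β + n.
Matching: Σxᵢ = 65 − 25 = 40 and n = 14 − 6 = 8.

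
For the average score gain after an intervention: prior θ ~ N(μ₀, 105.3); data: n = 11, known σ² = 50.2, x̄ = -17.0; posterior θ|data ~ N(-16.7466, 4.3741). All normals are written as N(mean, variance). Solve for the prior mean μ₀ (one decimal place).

The posterior mean is a precision-weighted average: μ_n = (τ₀μ₀ + τ_data·x̄)/(τ₀+τ_data), with τ₀=1/σ₀² and τ_data=n/σ².
Here τ₀ = 1/105.3 = 0.009497 and τ_data = 11/50.2 = 0.219124, so τ_n = 0.228621.
Rearranging for μ₀: μ₀ = (μ_n·τ_n − τ_data·x̄)/τ₀ = (-16.7466·0.228621 − 0.219124·-17.0) / 0.009497 = -0.103516/0.009497 ≈ -10.9.

μ₀ = -10.9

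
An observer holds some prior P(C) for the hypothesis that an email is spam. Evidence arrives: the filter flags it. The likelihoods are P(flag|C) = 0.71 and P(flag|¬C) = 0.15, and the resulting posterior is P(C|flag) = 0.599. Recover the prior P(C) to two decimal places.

P(C) = 0.24

In odds form, posterior odds = prior odds × likelihood ratio, so prior odds = posterior odds ÷ LR.
Posterior odds = 0.599/(1−0.599) = 1.4938. LR = 0.71/0.15 = 4.7333.
Prior odds = 1.4938/4.7333 = 0.3156, so P(C) = 0.3156/(1+0.3156) ≈ 0.24.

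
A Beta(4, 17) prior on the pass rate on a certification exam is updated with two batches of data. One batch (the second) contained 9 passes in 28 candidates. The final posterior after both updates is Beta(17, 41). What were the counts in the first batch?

4 passes and 5 failures

Because Beta–binomial updating is additive in the counts, the combined data contributed (α_post−α_prior, β_post−β_prior) successes and failures.
Total across both batches: 17−4=13 passes, 41−17=24 failures.
Subtract the second batch: 13−9=4 passes and 24−19=5 failures.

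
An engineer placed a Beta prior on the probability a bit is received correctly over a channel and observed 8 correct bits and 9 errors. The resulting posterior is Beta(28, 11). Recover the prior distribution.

A Beta(a, b) prior with s successes and f failures in binomial data gives a Beta(a+s, b+f) posterior.
So a = 28 − 8 = 20 and b = 11 − 9 = 2.

Beta(20, 2)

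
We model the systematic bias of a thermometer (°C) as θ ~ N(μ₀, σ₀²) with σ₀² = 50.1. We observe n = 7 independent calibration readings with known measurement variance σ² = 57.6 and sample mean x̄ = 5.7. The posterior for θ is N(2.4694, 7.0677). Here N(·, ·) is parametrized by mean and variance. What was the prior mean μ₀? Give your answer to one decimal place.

With known observation variance, the Normal–Normal posterior has precision τ_n = τ₀ + n/σ² and mean μ_n = (τ₀μ₀ + (n/σ²)x̄)/τ_n.
Here τ₀ = 1/50.1 = 0.019960 and τ_data = 7/57.6 = 0.121528, so τ_n = 0.141488.
Rearranging for μ₀: μ₀ = (μ_n·τ_n − τ_data·x̄)/τ₀ = (2.4694·0.141488 − 0.121528·5.7) / 0.019960 = -0.343319/0.019960 ≈ -17.2.

μ₀ = -17.2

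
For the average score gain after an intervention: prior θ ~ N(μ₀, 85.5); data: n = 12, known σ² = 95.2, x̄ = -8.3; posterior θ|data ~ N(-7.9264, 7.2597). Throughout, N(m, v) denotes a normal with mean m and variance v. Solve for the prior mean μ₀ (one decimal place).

μ₀ = -3.9

The posterior mean is a precision-weighted average: μ_n = (τ₀μ₀ + τ_data·x̄)/(τ₀+τ_data), with τ₀=1/σ₀² and τ_data=n/σ².
Here τ₀ = 1/85.5 = 0.011696 and τ_data = 12/95.2 = 0.126050, so τ_n = 0.137746.
Rearranging for μ₀: μ₀ = (μ_n·τ_n − τ_data·x̄)/τ₀ = (-7.9264·0.137746 − 0.126050·-8.3) / 0.011696 = -0.045615/0.011696 ≈ -3.9.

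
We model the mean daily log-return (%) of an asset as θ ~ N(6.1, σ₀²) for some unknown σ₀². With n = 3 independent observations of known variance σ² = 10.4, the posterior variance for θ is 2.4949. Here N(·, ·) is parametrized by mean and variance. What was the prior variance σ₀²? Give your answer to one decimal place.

Posterior precision equals prior precision plus data precision: 1/σ_n² = 1/σ₀² + n/σ².
So 1/σ₀² = 1/2.4949 − 3/10.4 = 0.400818 − 0.288462 = 0.112356.
Hence σ₀² = 1/0.112356 ≈ 8.9.

σ₀² = 8.9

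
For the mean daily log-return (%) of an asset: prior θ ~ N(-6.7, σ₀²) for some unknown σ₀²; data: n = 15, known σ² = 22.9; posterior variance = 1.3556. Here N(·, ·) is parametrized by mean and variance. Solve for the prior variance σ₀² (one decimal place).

σ₀² = 12.1

For the Normal–Normal model with known σ², precisions add: τ_n = τ₀ + n/σ².
So 1/σ₀² = 1/1.3556 − 15/22.9 = 0.737681 − 0.655022 = 0.082659.
Hence σ₀² = 1/0.082659 ≈ 12.1.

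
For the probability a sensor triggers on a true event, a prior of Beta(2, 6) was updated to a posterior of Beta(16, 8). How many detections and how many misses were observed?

14 detections and 2 misses

Under Beta–binomial conjugacy the posterior parameters are (a+s, b+f).
So s = 16 − 2 = 14 and f = 8 − 6 = 2.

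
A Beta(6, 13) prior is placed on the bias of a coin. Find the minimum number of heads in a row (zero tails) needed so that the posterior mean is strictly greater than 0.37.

k = 2

After k heads and 0 tails the posterior is Beta(6+k, 13), with mean (6+k)/(6+13+k).
Set (6+k)/(19+k) > 0.37 and solve: k > (0.37·19 − 6)/(1 − 0.37) = 1.635.
The smallest integer exceeding 1.635 is 2.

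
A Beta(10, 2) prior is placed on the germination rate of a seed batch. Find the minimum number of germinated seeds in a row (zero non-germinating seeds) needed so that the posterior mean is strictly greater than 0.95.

After k germinated seeds and 0 non-germinating seeds the posterior is Beta(10+k, 2), with mean (10+k)/(10+2+k).
Set (10+k)/(12+k) > 0.95 and solve: k > (0.95·12 − 10)/(1 − 0.95) = 28.000.
The smallest integer exceeding 28.000 is 29, and checking k=29: (39)/(41) = 0.9512 > 0.95.

k = 29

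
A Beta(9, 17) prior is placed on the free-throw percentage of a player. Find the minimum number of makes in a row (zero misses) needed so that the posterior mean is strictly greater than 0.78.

After k makes and 0 misses the posterior is Beta(9+k, 17), with mean (9+k)/(9+17+k).
Set (9+k)/(26+k) > 0.78 and solve: k > (0.78·26 − 9)/(1 − 0.78) = 51.273.
The smallest integer exceeding 51.273 is 52, and checking k=52: (61)/(78) = 0.7821 > 0.78.

k = 52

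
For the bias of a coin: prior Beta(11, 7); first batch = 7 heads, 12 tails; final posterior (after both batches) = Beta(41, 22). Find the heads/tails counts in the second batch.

23 heads and 3 tails

Sequential conjugate updates are equivalent to a single update on the pooled data, so total successes = posterior α − prior α and total failures = posterior β − prior β.
Total across both batches: 41−11=30 heads, 22−7=15 tails.
Subtract the first batch: 30−7=23 heads and 15−12=3 tails.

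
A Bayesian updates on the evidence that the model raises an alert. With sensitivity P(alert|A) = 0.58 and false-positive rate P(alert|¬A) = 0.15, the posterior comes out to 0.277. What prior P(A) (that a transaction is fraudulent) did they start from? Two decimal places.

Bayes' rule in odds form gives O(A|E) = O(A)·[P(E|A)/P(E|¬A)], hence O(A) = O(A|E)/LR.
Posterior odds = 0.277/(1−0.277) = 0.3831. LR = 0.58/0.15 = 3.8667.
Prior odds = 0.3831/3.8667 = 0.0991, so P(A) = 0.0991/(1+0.0991) ≈ 0.09.

P(A) = 0.09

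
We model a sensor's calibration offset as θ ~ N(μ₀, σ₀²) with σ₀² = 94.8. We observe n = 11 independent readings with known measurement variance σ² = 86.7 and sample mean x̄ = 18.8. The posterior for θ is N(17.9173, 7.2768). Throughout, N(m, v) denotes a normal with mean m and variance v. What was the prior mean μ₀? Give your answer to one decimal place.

μ₀ = 7.3

With known observation variance, the Normal–Normal posterior has precision τ_n = τ₀ + n/σ² and mean μ_n = (τ₀μ₀ + (n/σ²)x̄)/τ_n.
Here τ₀ = 1/94.8 = 0.010549 and τ_data = 11/86.7 = 0.126874, so τ_n = 0.137423.
Rearranging for μ₀: μ₀ = (μ_n·τ_n − τ_data·x̄)/τ₀ = (17.9173·0.137423 − 0.126874·18.8) / 0.010549 = 0.077018/0.010549 ≈ 7.3.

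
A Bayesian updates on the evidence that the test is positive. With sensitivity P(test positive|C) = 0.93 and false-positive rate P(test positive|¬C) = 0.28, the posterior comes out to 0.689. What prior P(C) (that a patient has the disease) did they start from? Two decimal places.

In odds form, posterior odds = prior odds × likelihood ratio, so prior odds = posterior odds ÷ LR.
Posterior odds = 0.689/(1−0.689) = 2.2154. LR = 0.93/0.28 = 3.3214.
Prior odds = 2.2154/3.3214 = 0.6670, so P(C) = 0.6670/(1+0.6670) ≈ 0.40.

P(C) = 0.40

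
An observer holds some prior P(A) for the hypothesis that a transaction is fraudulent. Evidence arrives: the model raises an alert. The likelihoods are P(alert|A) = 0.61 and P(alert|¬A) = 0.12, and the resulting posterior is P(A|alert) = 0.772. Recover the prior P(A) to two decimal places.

P(A) = 0.40

In odds form, posterior odds = prior odds × likelihood ratio, so prior odds = posterior odds ÷ LR.
Posterior odds = 0.772/(1−0.772) = 3.3860. LR = 0.61/0.12 = 5.0833.
Prior odds = 3.3860/5.0833 = 0.6661, so P(A) = 0.6661/(1+0.6661) ≈ 0.40.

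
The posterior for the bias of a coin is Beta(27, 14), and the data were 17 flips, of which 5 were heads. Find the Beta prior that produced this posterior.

Under Beta–binomial conjugacy the posterior parameters are (α+s, β+f).
Subtract the data counts: 27−5=22, 14−12=2.

Beta(22, 2)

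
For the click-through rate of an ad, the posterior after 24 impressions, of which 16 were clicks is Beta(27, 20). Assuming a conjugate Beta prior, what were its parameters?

Beta is conjugate to the binomial likelihood: posterior = Beta(a+s, b+f).
Subtract the data counts: 27−16=11, 20−8=12.

Beta(11, 12)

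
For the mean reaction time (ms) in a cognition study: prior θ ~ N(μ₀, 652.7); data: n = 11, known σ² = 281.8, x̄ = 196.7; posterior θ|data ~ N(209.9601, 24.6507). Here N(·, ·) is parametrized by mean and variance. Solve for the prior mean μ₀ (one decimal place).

μ₀ = 547.8

With known observation variance, the Normal–Normal posterior has precision τ_n = τ₀ + n/σ² and mean μ_n = (τ₀μ₀ + (n/σ²)x̄)/τ_n.
Here τ₀ = 1/652.7 = 0.001532 and τ_data = 11/281.8 = 0.039035, so τ_n = 0.040567.
Rearranging for μ₀: μ₀ = (μ_n·τ_n − τ_data·x̄)/τ₀ = (209.9601·0.040567 − 0.039035·196.7) / 0.001532 = 0.839267/0.001532 ≈ 547.8.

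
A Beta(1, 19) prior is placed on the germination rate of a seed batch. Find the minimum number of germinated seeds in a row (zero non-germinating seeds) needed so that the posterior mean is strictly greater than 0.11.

k = 2

After k germinated seeds and 0 non-germinating seeds the posterior is Beta(1+k, 19), with mean (1+k)/(1+19+k).
Set (1+k)/(20+k) > 0.11 and solve: k > (0.11·20 − 1)/(1 − 0.11) = 1.348.
The smallest integer exceeding 1.348 is 2, and checking k=2: (3)/(22) = 0.1364 > 0.11.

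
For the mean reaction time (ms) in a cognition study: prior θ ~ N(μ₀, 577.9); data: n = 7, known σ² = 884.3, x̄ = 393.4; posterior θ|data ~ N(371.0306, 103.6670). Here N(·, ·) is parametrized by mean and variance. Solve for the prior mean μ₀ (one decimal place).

The posterior mean is a precision-weighted average: μ_n = (τ₀μ₀ + τ_data·x̄)/(τ₀+τ_data), with τ₀=1/σ₀² and τ_data=n/σ².
Here τ₀ = 1/577.9 = 0.001730 and τ_data = 7/884.3 = 0.007916, so τ_n = 0.009646.
Rearranging for μ₀: μ₀ = (μ_n·τ_n − τ_data·x̄)/τ₀ = (371.0306·0.009646 − 0.007916·393.4) / 0.001730 = 0.464807/0.001730 ≈ 268.7.

μ₀ = 268.7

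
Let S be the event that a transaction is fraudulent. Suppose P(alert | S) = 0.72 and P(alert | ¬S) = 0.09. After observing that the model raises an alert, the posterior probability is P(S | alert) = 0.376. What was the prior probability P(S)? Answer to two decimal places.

P(S) = 0.07

Bayes' rule in odds form gives O(S|E) = O(S)·[P(E|S)/P(E|¬S)], hence O(S) = O(S|E)/LR.
Posterior odds = 0.376/(1−0.376) = 0.6026. LR = 0.72/0.09 = 8.0000.
Prior odds = 0.6026/8.0000 = 0.0753, so P(S) = 0.0753/(1+0.0753) ≈ 0.07.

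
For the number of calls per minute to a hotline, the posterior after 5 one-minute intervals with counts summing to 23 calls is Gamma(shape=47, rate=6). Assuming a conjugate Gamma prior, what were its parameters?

Gamma(shape=24, rate=1)

A Gamma(α, β) prior (rate parametrization) on a Poisson rate with n observations summing to S gives posterior Gamma(α+S, β+n).
So α = 47 − 23 = 24 and β = 6 − 5 = 1.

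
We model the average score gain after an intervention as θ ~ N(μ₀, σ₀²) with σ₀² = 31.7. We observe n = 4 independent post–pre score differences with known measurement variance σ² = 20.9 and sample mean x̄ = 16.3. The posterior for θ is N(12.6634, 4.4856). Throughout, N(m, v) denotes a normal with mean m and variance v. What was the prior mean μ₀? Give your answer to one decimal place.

μ₀ = -9.4

The posterior mean is a precision-weighted average: μ_n = (τ₀μ₀ + τ_data·x̄)/(τ₀+τ_data), with τ₀=1/σ₀² and τ_data=n/σ².
Here τ₀ = 1/31.7 = 0.031546 and τ_data = 4/20.9 = 0.191388, so τ_n = 0.222934.
Rearranging for μ₀: μ₀ = (μ_n·τ_n − τ_data·x̄)/τ₀ = (12.6634·0.222934 − 0.191388·16.3) / 0.031546 = -0.296522/0.031546 ≈ -9.4.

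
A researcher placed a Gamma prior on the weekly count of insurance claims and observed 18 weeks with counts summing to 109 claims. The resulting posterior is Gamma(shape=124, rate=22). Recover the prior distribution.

Gamma–Poisson conjugacy: posterior shape = α + Σxᵢ, posterior rate = β + n.
So α = 124 − 109 = 15 and β = 22 − 18 = 4.

Gamma(shape=15, rate=4)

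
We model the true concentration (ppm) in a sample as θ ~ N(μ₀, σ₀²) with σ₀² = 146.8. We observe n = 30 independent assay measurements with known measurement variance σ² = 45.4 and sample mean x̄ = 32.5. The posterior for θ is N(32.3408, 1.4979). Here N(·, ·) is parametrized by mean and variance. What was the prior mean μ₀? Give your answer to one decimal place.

With known observation variance, the Normal–Normal posterior has precision τ_n = τ₀ + n/σ² and mean μ_n = (τ₀μ₀ + (n/σ²)x̄)/τ_n.
Here τ₀ = 1/146.8 = 0.006812 and τ_data = 30/45.4 = 0.660793, so τ_n = 0.667605.
Rearranging for μ₀: μ₀ = (μ_n·τ_n − τ_data·x̄)/τ₀ = (32.3408·0.667605 − 0.660793·32.5) / 0.006812 = 0.115107/0.006812 ≈ 16.9.

μ₀ = 16.9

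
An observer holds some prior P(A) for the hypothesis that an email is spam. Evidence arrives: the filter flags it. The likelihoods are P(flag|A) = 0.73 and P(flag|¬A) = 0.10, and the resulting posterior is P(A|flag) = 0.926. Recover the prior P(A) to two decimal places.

Bayes' rule in odds form gives O(A|E) = O(A)·[P(E|A)/P(E|¬A)], hence O(A) = O(A|E)/LR.
Posterior odds = 0.926/(1−0.926) = 12.5135. LR = 0.73/0.10 = 7.3000.
Prior odds = 12.5135/7.3000 = 1.7142, so P(A) = 1.7142/(1+1.7142) ≈ 0.63.

P(A) = 0.63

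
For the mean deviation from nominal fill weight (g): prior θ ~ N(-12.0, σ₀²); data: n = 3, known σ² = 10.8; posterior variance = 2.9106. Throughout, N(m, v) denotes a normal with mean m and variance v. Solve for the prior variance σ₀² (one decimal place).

σ₀² = 15.2

For the Normal–Normal model with known σ², precisions add: τ_n = τ₀ + n/σ².
So 1/σ₀² = 1/2.9106 − 3/10.8 = 0.343572 − 0.277778 = 0.065794.
Hence σ₀² = 1/0.065794 ≈ 15.2.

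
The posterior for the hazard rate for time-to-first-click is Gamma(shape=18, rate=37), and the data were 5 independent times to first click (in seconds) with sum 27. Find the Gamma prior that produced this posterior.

Gamma(shape=13, rate=10)

For an exponential likelihood with a Gamma(α, β) prior on the rate, n observations with total T give posterior Gamma(α+n, β+T).
So α = 18 − 5 = 13 and β = 37 − 27 = 10.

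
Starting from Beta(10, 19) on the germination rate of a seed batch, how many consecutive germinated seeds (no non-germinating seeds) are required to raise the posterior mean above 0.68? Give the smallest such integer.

After k germinated seeds and 0 non-germinating seeds the posterior is Beta(10+k, 19), with mean (10+k)/(10+19+k).
Set (10+k)/(29+k) > 0.68 and solve: k > (0.68·29 − 10)/(1 − 0.68) = 30.375.
The smallest integer exceeding 30.375 is 31.

k = 31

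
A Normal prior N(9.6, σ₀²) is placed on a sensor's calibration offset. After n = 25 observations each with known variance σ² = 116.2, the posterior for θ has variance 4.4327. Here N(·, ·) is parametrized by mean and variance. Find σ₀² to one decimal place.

σ₀² = 95.7

Posterior precision equals prior precision plus data precision: 1/σ_n² = 1/σ₀² + n/σ².
So 1/σ₀² = 1/4.4327 − 25/116.2 = 0.225596 − 0.215146 = 0.010450.
Hence σ₀² = 1/0.010450 ≈ 95.7.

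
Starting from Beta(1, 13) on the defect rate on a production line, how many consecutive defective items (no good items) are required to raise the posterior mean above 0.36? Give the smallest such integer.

k = 7

After k defective items and 0 good items the posterior is Beta(1+k, 13), with mean (1+k)/(1+13+k).
Set (1+k)/(14+k) > 0.36 and solve: k > (0.36·14 − 1)/(1 − 0.36) = 6.312.
The smallest integer exceeding 6.312 is 7.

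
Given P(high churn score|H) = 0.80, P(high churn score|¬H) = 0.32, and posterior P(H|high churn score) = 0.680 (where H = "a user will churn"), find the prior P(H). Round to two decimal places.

Bayes' rule in odds form gives O(H|E) = O(H)·[P(E|H)/P(E|¬H)], hence O(H) = O(H|E)/LR.
Posterior odds = 0.680/(1−0.680) = 2.1250. LR = 0.80/0.32 = 2.5000.
Prior odds = 2.1250/2.5000 = 0.8500, so P(H) = 0.8500/(1+0.8500) ≈ 0.46.

P(H) = 0.46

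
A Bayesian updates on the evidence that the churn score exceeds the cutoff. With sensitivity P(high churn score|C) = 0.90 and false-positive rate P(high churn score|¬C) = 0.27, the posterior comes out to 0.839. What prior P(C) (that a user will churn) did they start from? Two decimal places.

P(C) = 0.61

In odds form, posterior odds = prior odds × likelihood ratio, so prior odds = posterior odds ÷ LR.
Posterior odds = 0.839/(1−0.839) = 5.2112. LR = 0.90/0.27 = 3.3333.
Prior odds = 5.2112/3.3333 = 1.5634, so P(C) = 1.5634/(1+1.5634) ≈ 0.61.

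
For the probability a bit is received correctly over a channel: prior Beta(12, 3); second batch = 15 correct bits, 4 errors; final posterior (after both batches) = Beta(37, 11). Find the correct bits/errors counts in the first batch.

10 correct bits and 4 errors

Because Beta–binomial updating is additive in the counts, the combined data contributed (α_post−α_prior, β_post−β_prior) successes and failures.
Total across both batches: 37−12=25 correct bits, 11−3=8 errors.
Subtract the second batch: 25−15=10 correct bits and 8−4=4 errors.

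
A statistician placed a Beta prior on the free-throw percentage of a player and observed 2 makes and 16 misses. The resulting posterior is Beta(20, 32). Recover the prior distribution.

Under Beta–binomial conjugacy the posterior parameters are (a+s, b+f).
So a = 20 − 2 = 18 and b = 32 − 16 = 16.

Beta(18, 16)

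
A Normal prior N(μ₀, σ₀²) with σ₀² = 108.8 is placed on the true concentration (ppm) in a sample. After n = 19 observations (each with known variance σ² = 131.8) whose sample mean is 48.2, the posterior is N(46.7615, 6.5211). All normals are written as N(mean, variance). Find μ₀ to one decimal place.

μ₀ = 24.2

With known observation variance, the Normal–Normal posterior has precision τ_n = τ₀ + n/σ² and mean μ_n = (τ₀μ₀ + (n/σ²)x̄)/τ_n.
Here τ₀ = 1/108.8 = 0.009191 and τ_data = 19/131.8 = 0.144158, so τ_n = 0.153349.
Rearranging for μ₀: μ₀ = (μ_n·τ_n − τ_data·x̄)/τ₀ = (46.7615·0.153349 − 0.144158·48.2) / 0.009191 = 0.222414/0.009191 ≈ 24.2.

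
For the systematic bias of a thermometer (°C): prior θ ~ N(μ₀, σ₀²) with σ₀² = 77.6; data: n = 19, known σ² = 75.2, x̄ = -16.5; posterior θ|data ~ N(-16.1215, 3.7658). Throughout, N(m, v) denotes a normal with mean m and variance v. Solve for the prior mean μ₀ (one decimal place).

μ₀ = -8.7

With known observation variance, the Normal–Normal posterior has precision τ_n = τ₀ + n/σ² and mean μ_n = (τ₀μ₀ + (n/σ²)x̄)/τ_n.
Here τ₀ = 1/77.6 = 0.012887 and τ_data = 19/75.2 = 0.252660, so τ_n = 0.265547.
Rearranging for μ₀: μ₀ = (μ_n·τ_n − τ_data·x̄)/τ₀ = (-16.1215·0.265547 − 0.252660·-16.5) / 0.012887 = -0.112126/0.012887 ≈ -8.7.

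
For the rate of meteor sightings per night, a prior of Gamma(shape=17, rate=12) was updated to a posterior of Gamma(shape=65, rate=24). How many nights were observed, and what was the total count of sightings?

A Gamma(α, β) prior (rate parametrization) on a Poisson rate with n observations summing to S gives posterior Gamma(α+S, β+n).
Matching: Σxᵢ = 65 − 17 = 48 and n = 24 − 12 = 12.

n = 12 nights with total 48 sightings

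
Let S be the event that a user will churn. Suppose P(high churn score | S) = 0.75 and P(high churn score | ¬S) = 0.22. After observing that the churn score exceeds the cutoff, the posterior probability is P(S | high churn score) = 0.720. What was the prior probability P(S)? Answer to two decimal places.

In odds form, posterior odds = prior odds × likelihood ratio, so prior odds = posterior odds ÷ LR.
Posterior odds = 0.720/(1−0.720) = 2.5714. LR = 0.75/0.22 = 3.4091.
Prior odds = 2.5714/3.4091 = 0.7543, so P(S) = 0.7543/(1+0.7543) ≈ 0.43.

P(S) = 0.43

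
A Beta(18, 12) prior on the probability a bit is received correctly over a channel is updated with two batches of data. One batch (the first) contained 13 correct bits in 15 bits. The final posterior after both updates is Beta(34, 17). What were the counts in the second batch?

Because Beta–binomial updating is additive in the counts, the combined data contributed (α_post−α_prior, β_post−β_prior) successes and failures.
Total across both batches: 34−18=16 correct bits, 17−12=5 errors.
Subtract the first batch: 16−13=3 correct bits and 5−2=3 errors.

3 correct bits and 3 errors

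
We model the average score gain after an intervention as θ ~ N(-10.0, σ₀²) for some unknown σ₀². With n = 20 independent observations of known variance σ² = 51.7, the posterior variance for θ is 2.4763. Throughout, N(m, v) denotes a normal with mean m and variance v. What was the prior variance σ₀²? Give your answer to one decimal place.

Posterior precision equals prior precision plus data precision: 1/σ_n² = 1/σ₀² + n/σ².
So 1/σ₀² = 1/2.4763 − 20/51.7 = 0.403828 − 0.386847 = 0.016981.
Hence σ₀² = 1/0.016981 ≈ 58.9.

σ₀² = 58.9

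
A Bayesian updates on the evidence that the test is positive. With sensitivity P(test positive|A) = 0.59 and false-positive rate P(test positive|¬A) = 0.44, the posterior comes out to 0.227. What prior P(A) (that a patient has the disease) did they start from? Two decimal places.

In odds form, posterior odds = prior odds × likelihood ratio, so prior odds = posterior odds ÷ LR.
Posterior odds = 0.227/(1−0.227) = 0.2937. LR = 0.59/0.44 = 1.3409.
Prior odds = 0.2937/1.3409 = 0.2190, so P(A) = 0.2190/(1+0.2190) ≈ 0.18.

P(A) = 0.18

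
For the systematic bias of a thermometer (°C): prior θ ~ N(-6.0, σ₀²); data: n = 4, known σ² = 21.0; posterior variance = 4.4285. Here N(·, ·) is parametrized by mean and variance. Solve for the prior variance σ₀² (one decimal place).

σ₀² = 28.3

For the Normal–Normal model with known σ², precisions add: τ_n = τ₀ + n/σ².
So 1/σ₀² = 1/4.4285 − 4/21.0 = 0.225810 − 0.190476 = 0.035334.
Hence σ₀² = 1/0.035334 ≈ 28.3.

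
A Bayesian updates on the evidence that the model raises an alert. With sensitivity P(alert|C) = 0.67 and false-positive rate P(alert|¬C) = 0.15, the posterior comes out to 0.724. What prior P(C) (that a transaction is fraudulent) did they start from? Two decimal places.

P(C) = 0.37

Bayes' rule in odds form gives O(C|E) = O(C)·[P(E|C)/P(E|¬C)], hence O(C) = O(C|E)/LR.
Posterior odds = 0.724/(1−0.724) = 2.6232. LR = 0.67/0.15 = 4.4667.
Prior odds = 2.6232/4.4667 = 0.5873, so P(C) = 0.5873/(1+0.5873) ≈ 0.37.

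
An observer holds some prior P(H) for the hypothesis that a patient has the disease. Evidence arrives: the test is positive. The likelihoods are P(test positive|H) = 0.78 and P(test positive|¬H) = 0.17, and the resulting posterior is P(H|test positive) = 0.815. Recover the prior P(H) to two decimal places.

P(H) = 0.49

Bayes' rule in odds form gives O(H|E) = O(H)·[P(E|H)/P(E|¬H)], hence O(H) = O(H|E)/LR.
Posterior odds = 0.815/(1−0.815) = 4.4054. LR = 0.78/0.17 = 4.5882.
Prior odds = 4.4054/4.5882 = 0.9602, so P(H) = 0.9602/(1+0.9602) ≈ 0.49.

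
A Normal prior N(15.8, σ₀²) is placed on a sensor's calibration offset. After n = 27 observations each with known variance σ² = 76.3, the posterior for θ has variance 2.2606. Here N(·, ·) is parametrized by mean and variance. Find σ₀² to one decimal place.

Posterior precision equals prior precision plus data precision: 1/σ_n² = 1/σ₀² + n/σ².
So 1/σ₀² = 1/2.2606 − 27/76.3 = 0.442360 − 0.353866 = 0.088494.
Hence σ₀² = 1/0.088494 ≈ 11.3.

σ₀² = 11.3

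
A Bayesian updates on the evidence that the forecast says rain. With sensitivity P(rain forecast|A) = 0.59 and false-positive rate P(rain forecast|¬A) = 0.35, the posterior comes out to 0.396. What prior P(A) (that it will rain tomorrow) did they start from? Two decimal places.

P(A) = 0.28

In odds form, posterior odds = prior odds × likelihood ratio, so prior odds = posterior odds ÷ LR.
Posterior odds = 0.396/(1−0.396) = 0.6556. LR = 0.59/0.35 = 1.6857.
Prior odds = 0.6556/1.6857 = 0.3889, so P(A) = 0.3889/(1+0.3889) ≈ 0.28.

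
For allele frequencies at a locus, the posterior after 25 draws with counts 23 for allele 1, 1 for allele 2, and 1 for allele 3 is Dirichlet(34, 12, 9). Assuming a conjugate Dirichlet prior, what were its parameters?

For a Dirichlet(α) prior with multinomial counts c, the posterior is Dirichlet(α + c) componentwise.
Subtract each count from the matching posterior parameter: 34−23=11, 12−1=11, 9−1=8.

Dirichlet(11, 11, 8)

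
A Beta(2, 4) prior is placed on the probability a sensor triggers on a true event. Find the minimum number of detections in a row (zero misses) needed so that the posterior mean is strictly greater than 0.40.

After k detections and 0 misses the posterior is Beta(2+k, 4), with mean (2+k)/(2+4+k).
Set (2+k)/(6+k) > 0.40 and solve: k > (0.40·6 − 2)/(1 − 0.40) = 0.667.
The smallest integer exceeding 0.667 is 1.

k = 1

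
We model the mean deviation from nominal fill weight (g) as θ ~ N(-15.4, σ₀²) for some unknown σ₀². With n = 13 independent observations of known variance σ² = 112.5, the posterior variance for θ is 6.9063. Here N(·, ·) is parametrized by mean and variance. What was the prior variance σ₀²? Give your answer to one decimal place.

σ₀² = 34.2

For the Normal–Normal model with known σ², precisions add: τ_n = τ₀ + n/σ².
So 1/σ₀² = 1/6.9063 − 13/112.5 = 0.144795 − 0.115556 = 0.029239.
Hence σ₀² = 1/0.029239 ≈ 34.2.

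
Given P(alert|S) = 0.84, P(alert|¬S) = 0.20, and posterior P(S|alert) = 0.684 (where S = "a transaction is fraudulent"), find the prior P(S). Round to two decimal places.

Bayes' rule in odds form gives O(S|E) = O(S)·[P(E|S)/P(E|¬S)], hence O(S) = O(S|E)/LR.
Posterior odds = 0.684/(1−0.684) = 2.1646. LR = 0.84/0.20 = 4.2000.
Prior odds = 2.1646/4.2000 = 0.5154, so P(S) = 0.5154/(1+0.5154) ≈ 0.34.

P(S) = 0.34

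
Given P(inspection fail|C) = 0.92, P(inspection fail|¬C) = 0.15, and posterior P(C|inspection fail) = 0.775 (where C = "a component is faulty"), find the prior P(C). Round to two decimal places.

Bayes' rule in odds form gives O(C|E) = O(C)·[P(E|C)/P(E|¬C)], hence O(C) = O(C|E)/LR.
Posterior odds = 0.775/(1−0.775) = 3.4444. LR = 0.92/0.15 = 6.1333.
Prior odds = 3.4444/6.1333 = 0.5616, so P(C) = 0.5616/(1+0.5616) ≈ 0.36.

P(C) = 0.36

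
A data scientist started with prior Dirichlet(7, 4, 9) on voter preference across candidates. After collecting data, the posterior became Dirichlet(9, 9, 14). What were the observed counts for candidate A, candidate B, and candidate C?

counts (2, 5, 5)

For a Dirichlet(α) prior with multinomial counts c, the posterior is Dirichlet(α + c) componentwise.
Counts are posterior − prior componentwise: 9−7=2, 9−4=5, 14−9=5.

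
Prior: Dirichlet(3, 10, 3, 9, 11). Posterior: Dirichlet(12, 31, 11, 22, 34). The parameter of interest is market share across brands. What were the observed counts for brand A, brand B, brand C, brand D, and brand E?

For a Dirichlet(α) prior with multinomial counts c, the posterior is Dirichlet(α + c) componentwise.
Counts are posterior − prior componentwise: 12−3=9, 31−10=21, 11−3=8, 22−9=13, 34−11=23.

counts (9, 21, 8, 13, 23)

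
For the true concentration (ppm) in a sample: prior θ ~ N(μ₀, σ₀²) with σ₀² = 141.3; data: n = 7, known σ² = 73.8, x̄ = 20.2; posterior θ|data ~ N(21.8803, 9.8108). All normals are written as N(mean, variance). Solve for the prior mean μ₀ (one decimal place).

μ₀ = 44.4

With known observation variance, the Normal–Normal posterior has precision τ_n = τ₀ + n/σ² and mean μ_n = (τ₀μ₀ + (n/σ²)x̄)/τ_n.
Here τ₀ = 1/141.3 = 0.007077 and τ_data = 7/73.8 = 0.094851, so τ_n = 0.101928.
Rearranging for μ₀: μ₀ = (μ_n·τ_n − τ_data·x̄)/τ₀ = (21.8803·0.101928 − 0.094851·20.2) / 0.007077 = 0.314225/0.007077 ≈ 44.4.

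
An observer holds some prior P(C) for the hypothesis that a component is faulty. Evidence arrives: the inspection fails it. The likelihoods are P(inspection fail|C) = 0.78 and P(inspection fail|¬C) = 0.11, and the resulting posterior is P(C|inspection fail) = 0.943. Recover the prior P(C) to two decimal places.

P(C) = 0.70

Bayes' rule in odds form gives O(C|E) = O(C)·[P(E|C)/P(E|¬C)], hence O(C) = O(C|E)/LR.
Posterior odds = 0.943/(1−0.943) = 16.5439. LR = 0.78/0.11 = 7.0909.
Prior odds = 16.5439/7.0909 = 2.3331, so P(C) = 2.3331/(1+2.3331) ≈ 0.70.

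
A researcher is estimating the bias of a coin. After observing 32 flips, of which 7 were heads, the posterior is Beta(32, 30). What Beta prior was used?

Beta(25, 5)

Under Beta–binomial conjugacy the posterior parameters are (a+s, b+f).
So a = 32 − 7 = 25 and b = 30 − 25 = 5.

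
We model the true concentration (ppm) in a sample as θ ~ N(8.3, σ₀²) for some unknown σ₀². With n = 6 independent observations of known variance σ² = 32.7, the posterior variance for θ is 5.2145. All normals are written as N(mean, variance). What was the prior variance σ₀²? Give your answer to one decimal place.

σ₀² = 120.7

For the Normal–Normal model with known σ², precisions add: τ_n = τ₀ + n/σ².
So 1/σ₀² = 1/5.2145 − 6/32.7 = 0.191773 − 0.183486 = 0.008287.
Hence σ₀² = 1/0.008287 ≈ 120.7.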